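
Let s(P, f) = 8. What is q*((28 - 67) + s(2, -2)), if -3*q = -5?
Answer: -155/3 ≈ -51.667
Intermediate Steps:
q = 5/3 (q = -⅓*(-5) = 5/3 ≈ 1.6667)
q*((28 - 67) + s(2, -2)) = 5*((28 - 67) + 8)/3 = 5*(-39 + 8)/3 = (5/3)*(-31) = -155/3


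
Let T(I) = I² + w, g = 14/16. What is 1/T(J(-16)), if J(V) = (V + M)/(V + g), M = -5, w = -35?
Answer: -14641/484211 ≈ -0.030237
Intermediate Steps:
g = 7/8 (g = 14*(1/16) = 7/8 ≈ 0.87500)
J(V) = (-5 + V)/(7/8 + V) (J(V) = (V - 5)/(V + 7/8) = (-5 + V)/(7/8 + V))
T(I) = -35 + I² (T(I) = I² - 35 = -35 + I²)
1/T(J(-16)) = 1/(-35 + (8*(-5 - 16)/(7 + 8*(-16)))²) = 1/(-35 + (8*(-21)/(7 - 128))²) = 1/(-35 + (8*(-21)/(-121))²) = 1/(-35 + (8*(-1/121)*(-21))²) = 1/(-35 + (168/121)²) = 1/(-35 + 28224/14641) = 1/(-484211/14641) = -14641/484211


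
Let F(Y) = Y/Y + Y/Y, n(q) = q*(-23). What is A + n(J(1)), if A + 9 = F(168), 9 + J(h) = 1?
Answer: 177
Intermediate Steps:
J(h) = -8 (J(h) = -9 + 1 = -8)
n(q) = -23*q
F(Y) = 2 (F(Y) = 1 + 1 = 2)
A = -7 (A = -9 + 2 = -7)
A + n(J(1)) = -7 - 23*(-8) = -7 + 184 = 177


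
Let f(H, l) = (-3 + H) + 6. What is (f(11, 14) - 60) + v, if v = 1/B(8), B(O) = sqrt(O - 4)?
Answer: -91/2 ≈ -45.500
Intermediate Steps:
B(O) = sqrt(-4 + O)
f(H, l) = 3 + H
v = 1/2 (v = 1/(sqrt(-4 + 8)) = 1/(sqrt(4)) = 1/2 ≈ 0.50000)
(f(11, 14) - 60) + v = ((3 + 11) - 60) + 1/2 = (14 - 60) + 1/2 = -46 + 1/2 = -91/2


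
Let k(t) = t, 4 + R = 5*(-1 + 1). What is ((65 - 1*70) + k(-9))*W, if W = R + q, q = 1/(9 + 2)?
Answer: 602/11 ≈ 54.727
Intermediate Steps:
R = -4 (R = -4 + 5*(-1 + 1) = -4 + 5*0 = -4 + 0 = -4)
q = 1/11 ≈ 0.090909
W = -43/11 (W = -4 + 1/11 = -43/11 ≈ -3.9091)
((65 - 1*70) + k(-9))*W = ((65 - 1*70) - 9)*(-43/11) = ((65 - 70) - 9)*(-43/11) = (-5 - 9)*(-43/11) = -14*(-43/11) = 602/11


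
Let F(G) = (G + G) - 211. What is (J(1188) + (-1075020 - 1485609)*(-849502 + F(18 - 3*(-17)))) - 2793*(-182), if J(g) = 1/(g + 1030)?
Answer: 4825141204240219/2218 ≈ 2.1754e+12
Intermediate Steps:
F(G) = -211 + 2*G (F(G) = 2*G - 211 = -211 + 2*G)
J(g) = 1/(1030 + g)
(J(1188) + (-1075020 - 1485609)*(-849502 + F(18 - 3*(-17)))) - 2793*(-182) = (1/(1030 + 1188) + (-1075020 - 1485609)*(-849502 + (-211 + 2*(18 - 3*(-17))))) - 2793*(-182) = (1/2218 - 2560629*(-849502 + (-211 + 2*(18 + 51)))) + 508326 = (1/2218 - 2560629*(-849502 + (-211 + 2*69))) + 508326 = (1/2218 - 2560629*(-849502 + (-211 + 138))) + 508326 = (1/2218 - 2560629*(-849502 - 73)) + 508326 = (1/2218 - 2560629*(-849575)) + 508326 = (1/2218 + 2175446382675) + 508326 = 4825140076773151/2218 + 508326 = 4825141204240219/2218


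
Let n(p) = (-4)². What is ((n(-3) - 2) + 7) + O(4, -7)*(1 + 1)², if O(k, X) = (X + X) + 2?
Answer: -27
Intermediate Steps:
O(k, X) = 2 + 2*X (O(k, X) = 2*X + 2 = 2 + 2*X)
n(p) = 16
((n(-3) - 2) + 7) + O(4, -7)*(1 + 1)² = ((16 - 2) + 7) + (2 + 2*(-7))*(1 + 1)² = (14 + 7) + (2 - 14)*2² = 21 - 12*4 = 21 - 48 = -27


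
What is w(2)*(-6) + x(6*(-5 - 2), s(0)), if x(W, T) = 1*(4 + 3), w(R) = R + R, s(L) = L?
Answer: -17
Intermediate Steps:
w(R) = 2*R
x(W, T) = 7 (x(W, T) = 1*7 = 7)
w(2)*(-6) + x(6*(-5 - 2), s(0)) = (2*2)*(-6) + 7 = 4*(-6) + 7 = -24 + 7 = -17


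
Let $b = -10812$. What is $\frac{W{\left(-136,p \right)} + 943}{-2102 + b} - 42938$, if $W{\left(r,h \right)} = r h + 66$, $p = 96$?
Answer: $- \frac{554489285}{12914} \approx -42937.0$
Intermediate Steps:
$W{\left(r,h \right)} = 66 + h r$ ($W{\left(r,h \right)} = h r + 66 = 66 + h r$)
$\frac{W{\left(-136,p \right)} + 943}{-2102 + b} - 42938 = \frac{\left(66 + 96 \left(-136\right)\right) + 943}{-2102 - 10812} - 42938 = \frac{\left(66 - 13056\right) + 943}{-12914} - 42938 = \left(-12990 + 943\right) \left(- \frac{1}{12914}\right) - 42938 = \left(-12047\right) \left(- \frac{1}{12914}\right) - 42938 = \frac{12047}{12914} - 42938 = - \frac{554489285}{12914}$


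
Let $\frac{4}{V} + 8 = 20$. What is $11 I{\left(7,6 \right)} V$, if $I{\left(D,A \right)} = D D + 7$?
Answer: $\frac{616}{3} \approx 205.33$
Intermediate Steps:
$V = \frac{1}{3}$ ($V = \frac{4}{-8 + 20} = \frac{4}{12} = 4 \cdot \frac{1}{12} = \frac{1}{3} \approx 0.33333$)
$I{\left(D,A \right)} = 7 + D^{2}$ ($I{\left(D,A \right)} = D^{2} + 7 = 7 + D^{2}$)
$11 I{\left(7,6 \right)} V = 11 \left(7 + 7^{2}\right) \frac{1}{3} = 11 \left(7 + 49\right) \frac{1}{3} = 11 \cdot 56 \cdot \frac{1}{3} = 616 \cdot \frac{1}{3} = \frac{616}{3}$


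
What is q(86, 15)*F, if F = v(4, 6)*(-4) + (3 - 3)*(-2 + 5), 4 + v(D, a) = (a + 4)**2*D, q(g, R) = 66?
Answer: -104544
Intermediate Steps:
v(D, a) = -4 + D*(4 + a)**2 (v(D, a) = -4 + (a + 4)**2*D = -4 + (4 + a)**2*D = -4 + D*(4 + a)**2)
F = -1584 (F = (-4 + 4*(4 + 6)**2)*(-4) + (3 - 3)*(-2 + 5) = (-4 + 4*10**2)*(-4) + 0*3 = (-4 + 4*100)*(-4) + 0 = (-4 + 400)*(-4) + 0 = 396*(-4) + 0 = -1584 + 0 = -1584)
q(86, 15)*F = 66*(-1584) = -104544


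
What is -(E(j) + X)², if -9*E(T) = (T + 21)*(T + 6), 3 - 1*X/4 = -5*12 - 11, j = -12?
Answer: -91204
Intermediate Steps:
X = 296 (X = 12 - 4*(-5*12 - 11) = 12 - 4*(-60 - 11) = 12 - 4*(-71) = 12 + 284 = 296)
E(T) = -(6 + T)*(21 + T)/9 (E(T) = -(T + 21)*(T + 6)/9 = -(21 + T)*(6 + T)/9 = -(6 + T)*(21 + T)/9)
-(E(j) + X)² = -((-14 - 3*(-12) - ⅑*(-12)²) + 296)² = -((-14 + 36 - ⅑*144) + 296)² = -((-14 + 36 - 16) + 296)² = -(6 + 296)² = -1*302² = -1*91204 = -91204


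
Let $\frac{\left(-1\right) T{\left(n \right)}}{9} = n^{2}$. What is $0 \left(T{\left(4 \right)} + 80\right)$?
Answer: $0$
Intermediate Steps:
$T{\left(n \right)} = - 9 n^{2}$
$0 \left(T{\left(4 \right)} + 80\right) = 0 \left(- 9 \cdot 4^{2} + 80\right) = 0 \left(\left(-9\right) 16 + 80\right) = 0 \left(-144 + 80\right) = 0 \left(-64\right) = 0$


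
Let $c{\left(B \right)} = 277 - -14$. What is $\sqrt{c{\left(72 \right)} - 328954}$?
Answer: $i \sqrt{328663} \approx 573.29 i$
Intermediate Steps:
$c{\left(B \right)} = 291$ ($c{\left(B \right)} = 277 + 14 = 291$)
$\sqrt{c{\left(72 \right)} - 328954} = \sqrt{291 - 328954} = \sqrt{-328663} = i \sqrt{328663}$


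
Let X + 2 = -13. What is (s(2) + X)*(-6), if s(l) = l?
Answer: 78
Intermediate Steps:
X = -15 (X = -2 - 13 = -15)
(s(2) + X)*(-6) = (2 - 15)*(-6) = -13*(-6) = 78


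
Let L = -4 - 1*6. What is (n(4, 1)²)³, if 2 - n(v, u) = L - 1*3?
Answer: 11390625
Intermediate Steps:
L = -10 (L = -4 - 6 = -10)
n(v, u) = 15 (n(v, u) = 2 - (-10 - 1*3) = 2 - (-10 - 3) = 2 - 1*(-13) = 2 + 13 = 15)
(n(4, 1)²)³ = (15²)³ = 225³ = 11390625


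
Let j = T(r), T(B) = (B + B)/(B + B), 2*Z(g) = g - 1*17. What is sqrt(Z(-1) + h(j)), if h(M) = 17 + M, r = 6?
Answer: 3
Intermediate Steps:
Z(g) = -17/2 + g/2 (Z(g) = (g - 1*17)/2 = (g - 17)/2 = (-17 + g)/2 = -17/2 + g/2)
T(B) = 1 (T(B) = (2*B)/((2*B)) = (2*B)*(1/(2*B)) = 1)
j = 1
sqrt(Z(-1) + h(j)) = sqrt((-17/2 + (1/2)*(-1)) + (17 + 1)) = sqrt((-17/2 - 1/2) + 18) = sqrt(-9 + 18) = sqrt(9) = 3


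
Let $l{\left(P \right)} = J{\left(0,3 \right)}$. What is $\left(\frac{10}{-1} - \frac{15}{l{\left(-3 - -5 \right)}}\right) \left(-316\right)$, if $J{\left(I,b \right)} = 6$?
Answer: $3950$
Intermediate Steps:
$l{\left(P \right)} = 6$
$\left(\frac{10}{-1} - \frac{15}{l{\left(-3 - -5 \right)}}\right) \left(-316\right) = \left(\frac{10}{-1} - \frac{15}{6}\right) \left(-316\right) = \left(10 \left(-1\right) - \frac{5}{2}\right) \left(-316\right) = \left(-10 - \frac{5}{2}\right) \left(-316\right) = \left(- \frac{25}{2}\right) \left(-316\right) = 3950$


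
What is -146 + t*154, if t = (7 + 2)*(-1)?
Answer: -1532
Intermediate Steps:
t = -9 (t = 9*(-1) = -9)
-146 + t*154 = -146 - 9*154 = -146 - 1386 = -1532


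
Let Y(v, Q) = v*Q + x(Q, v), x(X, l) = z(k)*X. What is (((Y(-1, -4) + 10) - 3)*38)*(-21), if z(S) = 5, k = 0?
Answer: 7182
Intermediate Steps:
x(X, l) = 5*X
Y(v, Q) = 5*Q + Q*v (Y(v, Q) = v*Q + 5*Q = Q*v + 5*Q = 5*Q + Q*v)
(((Y(-1, -4) + 10) - 3)*38)*(-21) = (((-4*(5 - 1) + 10) - 3)*38)*(-21) = (((-4*4 + 10) - 3)*38)*(-21) = (((-16 + 10) - 3)*38)*(-21) = ((-6 - 3)*38)*(-21) = -9*38*(-21) = -342*(-21) = 7182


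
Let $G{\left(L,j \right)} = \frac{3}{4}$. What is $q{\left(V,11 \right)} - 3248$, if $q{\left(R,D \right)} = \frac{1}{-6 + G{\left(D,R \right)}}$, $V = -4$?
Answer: $- \frac{68212}{21} \approx -3248.2$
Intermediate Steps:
$G{\left(L,j \right)} = \frac{3}{4}$ ($G{\left(L,j \right)} = 3 \cdot \frac{1}{4} = \frac{3}{4}$)
$q{\left(R,D \right)} = - \frac{4}{21}$ ($q{\left(R,D \right)} = \frac{1}{-6 + \frac{3}{4}} = \frac{1}{- \frac{21}{4}} = - \frac{4}{21}$)
$q{\left(V,11 \right)} - 3248 = - \frac{4}{21} - 3248 = - \frac{68212}{21}$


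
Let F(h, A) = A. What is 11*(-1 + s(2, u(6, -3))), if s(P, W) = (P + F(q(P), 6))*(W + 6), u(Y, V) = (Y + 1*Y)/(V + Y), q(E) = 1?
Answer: 869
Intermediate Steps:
u(Y, V) = 2*Y/(V + Y) (u(Y, V) = (Y + Y)/(V + Y) = (2*Y)/(V + Y) = 2*Y/(V + Y))
s(P, W) = (6 + P)*(6 + W) (s(P, W) = (P + 6)*(W + 6) = (6 + P)*(6 + W))
11*(-1 + s(2, u(6, -3))) = 11*(-1 + (36 + 6*2 + 6*(2*6/(-3 + 6)) + 2*(2*6/(-3 + 6)))) = 11*(-1 + (36 + 12 + 6*(2*6/3) + 2*(2*6/3))) = 11*(-1 + (36 + 12 + 6*(2*6*(⅓)) + 2*(2*6*(⅓)))) = 11*(-1 + (36 + 12 + 6*4 + 2*4)) = 11*(-1 + (36 + 12 + 24 + 8)) = 11*(-1 + 80) = 11*79 = 869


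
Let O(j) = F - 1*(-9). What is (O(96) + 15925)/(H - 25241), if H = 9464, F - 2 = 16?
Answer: -15952/15777 ≈ -1.0111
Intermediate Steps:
F = 18 (F = 2 + 16 = 18)
O(j) = 27 (O(j) = 18 - 1*(-9) = 18 + 9 = 27)
(O(96) + 15925)/(H - 25241) = (27 + 15925)/(9464 - 25241) = 15952/(-15777) = 15952*(-1/15777) = -15952/15777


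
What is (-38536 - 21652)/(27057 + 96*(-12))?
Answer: -60188/25905 ≈ -2.3234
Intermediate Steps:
(-38536 - 21652)/(27057 + 96*(-12)) = -60188/(27057 - 1152) = -60188/25905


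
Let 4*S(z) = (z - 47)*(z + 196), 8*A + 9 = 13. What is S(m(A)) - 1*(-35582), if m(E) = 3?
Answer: 33393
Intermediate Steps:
A = 1/2 (A = -9/8 + (1/8)*13 = -9/8 + 13/8 = 1/2 ≈ 0.50000)
S(z) = (-47 + z)*(196 + z)/4 (S(z) = ((z - 47)*(z + 196))/4 = ((-47 + z)*(196 + z))/4 = (-47 + z)*(196 + z)/4)
S(m(A)) - 1*(-35582) = (-2303 + (1/4)*3**2 + (149/4)*3) - 1*(-35582) = (-2303 + (1/4)*9 + 447/4) + 35582 = (-2303 + 9/4 + 447/4) + 35582 = -2189 + 35582 = 33393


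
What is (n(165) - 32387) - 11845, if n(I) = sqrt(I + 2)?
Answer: -44232 + sqrt(167) ≈ -44219.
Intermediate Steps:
n(I) = sqrt(2 + I)
(n(165) - 32387) - 11845 = (sqrt(2 + 165) - 32387) - 11845 = (sqrt(167) - 32387) - 11845 = (-32387 + sqrt(167)) - 11845 = -44232 + sqrt(167)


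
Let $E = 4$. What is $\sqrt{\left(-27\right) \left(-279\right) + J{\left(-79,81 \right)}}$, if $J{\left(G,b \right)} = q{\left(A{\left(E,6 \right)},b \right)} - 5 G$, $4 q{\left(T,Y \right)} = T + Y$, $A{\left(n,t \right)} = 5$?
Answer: $\frac{\sqrt{31798}}{2} \approx 89.16$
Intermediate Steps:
$q{\left(T,Y \right)} = \frac{T}{4} + \frac{Y}{4}$ ($q{\left(T,Y \right)} = \frac{T + Y}{4} = \frac{T}{4} + \frac{Y}{4}$)
$J{\left(G,b \right)} = \frac{5}{4} - 5 G + \frac{b}{4}$ ($J{\left(G,b \right)} = \left(\frac{1}{4} \cdot 5 + \frac{b}{4}\right) - 5 G = \left(\frac{5}{4} + \frac{b}{4}\right) - 5 G = \frac{5}{4} - 5 G + \frac{b}{4}$)
$\sqrt{\left(-27\right) \left(-279\right) + J{\left(-79,81 \right)}} = \sqrt{\left(-27\right) \left(-279\right) + \left(\frac{5}{4} - -395 + \frac{1}{4} \cdot 81\right)} = \sqrt{7533 + \left(\frac{5}{4} + 395 + \frac{81}{4}\right)} = \sqrt{7533 + \frac{833}{2}} = \sqrt{\frac{15899}{2}} = \frac{\sqrt{31798}}{2}$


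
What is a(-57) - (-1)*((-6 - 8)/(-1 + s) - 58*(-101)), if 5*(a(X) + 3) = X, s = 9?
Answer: 116837/20 ≈ 5841.9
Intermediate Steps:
a(X) = -3 + X/5
a(-57) - (-1)*((-6 - 8)/(-1 + s) - 58*(-101)) = (-3 + (1/5)*(-57)) - (-1)*((-6 - 8)/(-1 + 9) - 58*(-101)) = (-3 - 57/5) - (-1)*(-14/8 + 5858) = -72/5 - (-1)*(-14*1/8 + 5858) = -72/5 - (-1)*(-7/4 + 5858) = -72/5 - (-1)*23425/4 = -72/5 - 1*(-23425/4) = -72/5 + 23425/4 = 116837/20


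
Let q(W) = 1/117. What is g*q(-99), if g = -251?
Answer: -251/117 ≈ -2.1453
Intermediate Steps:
q(W) = 1/117
g*q(-99) = -251*1/117 = -251/117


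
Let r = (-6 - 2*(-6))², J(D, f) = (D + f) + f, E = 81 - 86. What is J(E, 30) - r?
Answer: 19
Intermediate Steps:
E = -5
J(D, f) = D + 2*f
r = 36 (r = (-6 + 12)² = 6² = 36)
J(E, 30) - r = (-5 + 2*30) - 1*36 = (-5 + 60) - 36 = 55 - 36 = 19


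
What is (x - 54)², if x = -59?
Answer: 12769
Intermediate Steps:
(x - 54)² = (-59 - 54)² = (-113)² = 12769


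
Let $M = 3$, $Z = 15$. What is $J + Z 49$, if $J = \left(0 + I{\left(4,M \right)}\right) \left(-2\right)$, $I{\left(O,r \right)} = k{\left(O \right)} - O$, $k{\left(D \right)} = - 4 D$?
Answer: $775$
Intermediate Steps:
$I{\left(O,r \right)} = - 5 O$ ($I{\left(O,r \right)} = - 4 O - O = - 5 O$)
$J = 40$ ($J = \left(0 - 20\right) \left(-2\right) = \left(-20\right) \left(-2\right) = 40$)
$J + Z 49 = 40 + 15 \cdot 49 = 40 + 735 = 775$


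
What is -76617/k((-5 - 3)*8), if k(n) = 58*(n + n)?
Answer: 76617/7424 ≈ 10.320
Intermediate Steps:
k(n) = 116*n (k(n) = 58*(2*n) = 116*n)
-76617/k((-5 - 3)*8) = -76617*1/(928*(-5 - 3)) = -76617/(116*(-8*8)) = -76617/(116*(-64)) = -76617/(-7424) = -76617*(-1/7424) = 76617/7424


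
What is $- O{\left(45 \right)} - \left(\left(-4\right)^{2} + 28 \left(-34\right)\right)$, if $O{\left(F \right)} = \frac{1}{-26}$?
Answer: $\frac{24337}{26} \approx 936.04$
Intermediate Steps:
$O{\left(F \right)} = - \frac{1}{26}$
$- O{\left(45 \right)} - \left(\left(-4\right)^{2} + 28 \left(-34\right)\right) = \left(-1\right) \left(- \frac{1}{26}\right) - \left(\left(-4\right)^{2} + 28 \left(-34\right)\right) = \frac{1}{26} - \left(16 - 952\right) = \frac{1}{26} - -936 = \frac{1}{26} + 936 = \frac{24337}{26}$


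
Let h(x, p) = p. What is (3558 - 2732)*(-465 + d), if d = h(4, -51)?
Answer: -426216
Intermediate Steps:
d = -51
(3558 - 2732)*(-465 + d) = (3558 - 2732)*(-465 - 51) = 826*(-516) = -426216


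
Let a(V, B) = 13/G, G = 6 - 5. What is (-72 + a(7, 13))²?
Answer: 3481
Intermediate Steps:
G = 1
a(V, B) = 13 (a(V, B) = 13/1 = 13*1 = 13)
(-72 + a(7, 13))² = (-72 + 13)² = (-59)² = 3481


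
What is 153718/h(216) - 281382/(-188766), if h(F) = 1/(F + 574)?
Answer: 3820536425317/31461 ≈ 1.2144e+8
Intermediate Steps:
h(F) = 1/(574 + F)
153718/h(216) - 281382/(-188766) = 153718/(1/(574 + 216)) - 281382/(-188766) = 153718/(1/790) - 281382*(-1/188766) = 153718/(1/790) + 46897/31461 = 153718*790 + 46897/31461 = 121437220 + 46897/31461 = 3820536425317/31461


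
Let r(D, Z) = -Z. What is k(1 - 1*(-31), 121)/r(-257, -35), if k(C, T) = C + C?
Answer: 64/35 ≈ 1.8286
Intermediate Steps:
k(C, T) = 2*C
k(1 - 1*(-31), 121)/r(-257, -35) = (2*(1 - 1*(-31)))/((-1*(-35))) = (2*(1 + 31))/35 = (2*32)*(1/35) = 64*(1/35) = 64/35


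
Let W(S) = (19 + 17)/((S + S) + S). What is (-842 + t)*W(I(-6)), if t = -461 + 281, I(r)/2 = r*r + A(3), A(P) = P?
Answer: -2044/13 ≈ -157.23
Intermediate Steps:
I(r) = 6 + 2*r² (I(r) = 2*(r*r + 3) = 2*(r² + 3) = 2*(3 + r²) = 6 + 2*r²)
W(S) = 12/S (W(S) = 36/(2*S + S) = 36/((3*S)) = 36*(1/(3*S)) = 12/S)
t = -180
(-842 + t)*W(I(-6)) = (-842 - 180)*(12/(6 + 2*(-6)²)) = -12264/(6 + 2*36) = -12264/(6 + 72) = -12264/78 = -1022*2/13 = -2044/13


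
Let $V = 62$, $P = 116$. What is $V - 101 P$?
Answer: $-11654$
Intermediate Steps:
$V - 101 P = 62 - 11716 = -11654$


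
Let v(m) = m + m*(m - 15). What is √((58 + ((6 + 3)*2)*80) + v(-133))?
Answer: √21049 ≈ 145.08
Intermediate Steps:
v(m) = m + m*(-15 + m)
√((58 + ((6 + 3)*2)*80) + v(-133)) = √((58 + ((6 + 3)*2)*80) - 133*(-14 - 133)) = √((58 + (9*2)*80) - 133*(-147)) = √((58 + 18*80) + 19551) = √((58 + 1440) + 19551) = √(1498 + 19551) = √21049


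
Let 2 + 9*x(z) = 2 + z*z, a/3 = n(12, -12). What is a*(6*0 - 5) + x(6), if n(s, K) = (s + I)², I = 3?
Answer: -3371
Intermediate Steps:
n(s, K) = (3 + s)² (n(s, K) = (s + 3)² = (3 + s)²)
a = 675 (a = 3*(3 + 12)² = 3*15² = 3*225 = 675)
x(z) = z²/9 (x(z) = -2/9 + (2 + z*z)/9 = -2/9 + (2 + z²)/9 = -2/9 + (2/9 + z²/9) = z²/9)
a*(6*0 - 5) + x(6) = 675*(6*0 - 5) + (⅑)*6² = 675*(0 - 5) + (⅑)*36 = 675*(-5) + 4 = -3375 + 4 = -3371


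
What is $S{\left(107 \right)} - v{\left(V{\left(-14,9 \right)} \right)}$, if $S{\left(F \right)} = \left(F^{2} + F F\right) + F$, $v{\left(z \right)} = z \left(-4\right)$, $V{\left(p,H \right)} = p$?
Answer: $22949$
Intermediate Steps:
$v{\left(z \right)} = - 4 z$
$S{\left(F \right)} = F + 2 F^{2}$ ($S{\left(F \right)} = \left(F^{2} + F^{2}\right) + F = 2 F^{2} + F = F + 2 F^{2}$)
$S{\left(107 \right)} - v{\left(V{\left(-14,9 \right)} \right)} = 107 \left(1 + 2 \cdot 107\right) - \left(-4\right) \left(-14\right) = 107 \left(1 + 214\right) - 56 = 107 \cdot 215 - 56 = 23005 - 56 = 22949$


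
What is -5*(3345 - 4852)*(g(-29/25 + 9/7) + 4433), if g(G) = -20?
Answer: 33251955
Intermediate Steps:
-5*(3345 - 4852)*(g(-29/25 + 9/7) + 4433) = -5*(3345 - 4852)*(-20 + 4433) = -(-7535)*4413 = -5*(-6650391) = 33251955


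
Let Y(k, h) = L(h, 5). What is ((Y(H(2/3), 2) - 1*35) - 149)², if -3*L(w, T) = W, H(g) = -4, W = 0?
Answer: 33856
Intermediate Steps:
L(w, T) = 0 (L(w, T) = -⅓*0 = 0)
Y(k, h) = 0
((Y(H(2/3), 2) - 1*35) - 149)² = ((0 - 1*35) - 149)² = ((0 - 35) - 149)² = (-35 - 149)² = (-184)² = 33856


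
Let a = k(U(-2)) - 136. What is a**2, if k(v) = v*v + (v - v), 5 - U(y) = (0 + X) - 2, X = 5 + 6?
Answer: 14400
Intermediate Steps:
X = 11
U(y) = -4 (U(y) = 5 - ((0 + 11) - 2) = 5 - (11 - 2) = 5 - 1*9 = 5 - 9 = -4)
k(v) = v**2 (k(v) = v**2 + 0 = v**2)
a = -120 (a = (-4)**2 - 136 = 16 - 136 = -120)
a**2 = (-120)**2 = 14400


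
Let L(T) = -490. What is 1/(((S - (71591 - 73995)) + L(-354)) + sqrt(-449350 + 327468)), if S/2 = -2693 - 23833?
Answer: -25569/1307608463 - I*sqrt(121882)/2615216926 ≈ -1.9554e-5 - 1.3349e-7*I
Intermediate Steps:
S = -53052 (S = 2*(-2693 - 23833) = 2*(-26526) = -53052)
1/(((S - (71591 - 73995)) + L(-354)) + sqrt(-449350 + 327468)) = 1/(((-53052 - (71591 - 73995)) - 490) + sqrt(-449350 + 327468)) = 1/(((-53052 - 1*(-2404)) - 490) + sqrt(-121882)) = 1/(((-53052 + 2404) - 490) + I*sqrt(121882)) = 1/((-50648 - 490) + I*sqrt(121882)) = 1/(-51138 + I*sqrt(121882))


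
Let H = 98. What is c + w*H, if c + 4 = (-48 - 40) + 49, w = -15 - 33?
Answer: -4747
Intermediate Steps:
w = -48
c = -43 (c = -4 + ((-48 - 40) + 49) = -4 + (-88 + 49) = -4 - 39 = -43)
c + w*H = -43 - 48*98 = -43 - 4704 = -4747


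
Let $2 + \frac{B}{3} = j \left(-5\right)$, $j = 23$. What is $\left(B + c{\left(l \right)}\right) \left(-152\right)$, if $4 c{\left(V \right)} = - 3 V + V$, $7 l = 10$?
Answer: $\frac{374224}{7} \approx 53461.0$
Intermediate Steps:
$l = \frac{10}{7}$ ($l = \frac{1}{7} \cdot 10 = \frac{10}{7} \approx 1.4286$)
$c{\left(V \right)} = - \frac{V}{2}$ ($c{\left(V \right)} = \frac{- 3 V + V}{4} = \frac{\left(-2\right) V}{4} = - \frac{V}{2}$)
$B = -351$ ($B = -6 + 3 \cdot 23 \left(-5\right) = -6 + 3 \left(-115\right) = -6 - 345 = -351$)
$\left(B + c{\left(l \right)}\right) \left(-152\right) = \left(-351 - \frac{5}{7}\right) \left(-152\right) = \left(- \frac{2462}{7}\right) \left(-152\right) = \frac{374224}{7}$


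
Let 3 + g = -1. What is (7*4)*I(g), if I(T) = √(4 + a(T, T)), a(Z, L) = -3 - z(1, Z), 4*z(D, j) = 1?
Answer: 14*√3 ≈ 24.249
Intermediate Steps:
g = -4 (g = -3 - 1 = -4)
z(D, j) = ¼ (z(D, j) = (¼)*1 = ¼)
a(Z, L) = -13/4 (a(Z, L) = -3 - 1*¼ = -3 - ¼ = -13/4)
I(T) = √3/2 (I(T) = √(4 - 13/4) = √(¾) = √3/2)
(7*4)*I(g) = (7*4)*(√3/2) = 28*(√3/2) = 14*√3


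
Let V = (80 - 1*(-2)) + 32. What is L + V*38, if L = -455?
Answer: 3877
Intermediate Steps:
V = 114 (V = (80 + 2) + 32 = 82 + 32 = 114)
L + V*38 = -455 + 114*38 = -455 + 4332 = 3877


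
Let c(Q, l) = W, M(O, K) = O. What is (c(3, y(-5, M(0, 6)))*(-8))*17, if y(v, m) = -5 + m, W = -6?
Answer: 816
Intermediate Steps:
c(Q, l) = -6
(c(3, y(-5, M(0, 6)))*(-8))*17 = -6*(-8)*17 = 48*17 = 816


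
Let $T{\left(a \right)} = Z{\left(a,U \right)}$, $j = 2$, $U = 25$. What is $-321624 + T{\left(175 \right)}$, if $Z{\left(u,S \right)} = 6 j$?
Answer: $-321612$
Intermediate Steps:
$Z{\left(u,S \right)} = 12$ ($Z{\left(u,S \right)} = 6 \cdot 2 = 12$)
$T{\left(a \right)} = 12$
$-321624 + T{\left(175 \right)} = -321624 + 12 = -321612$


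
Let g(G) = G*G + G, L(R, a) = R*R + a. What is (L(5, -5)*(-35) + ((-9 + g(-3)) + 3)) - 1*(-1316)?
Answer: 616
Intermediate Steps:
L(R, a) = a + R**2 (L(R, a) = R**2 + a = a + R**2)
g(G) = G + G**2 (g(G) = G**2 + G = G + G**2)
(L(5, -5)*(-35) + ((-9 + g(-3)) + 3)) - 1*(-1316) = ((-5 + 5**2)*(-35) + ((-9 - 3*(1 - 3)) + 3)) - 1*(-1316) = ((-5 + 25)*(-35) + ((-9 - 3*(-2)) + 3)) + 1316 = (20*(-35) + ((-9 + 6) + 3)) + 1316 = (-700 + (-3 + 3)) + 1316 = (-700 + 0) + 1316 = -700 + 1316 = 616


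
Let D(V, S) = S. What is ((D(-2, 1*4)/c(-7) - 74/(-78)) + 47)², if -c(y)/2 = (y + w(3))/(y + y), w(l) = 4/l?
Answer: 813048196/439569 ≈ 1849.6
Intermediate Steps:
c(y) = -(4/3 + y)/y (c(y) = -2*(y + 4/3)/(y + y) = -2*(y + 4*(⅓))/(2*y) = -2*(y + 4/3)*1/(2*y) = -2*(4/3 + y)*1/(2*y) = -(4/3 + y)/y)
((D(-2, 1*4)/c(-7) - 74/(-78)) + 47)² = (((1*4)/(((-4/3 - 1*(-7))/(-7))) - 74/(-78)) + 47)² = ((4/((-(-4/3 + 7)/7)) - 74*(-1/78)) + 47)² = ((4/((-⅐*17/3)) + 37/39) + 47)² = ((4/(-17/21) + 37/39) + 47)² = ((4*(-21/17) + 37/39) + 47)² = ((-84/17 + 37/39) + 47)² = (-2647/663 + 47)² = (28514/663)² = 813048196/439569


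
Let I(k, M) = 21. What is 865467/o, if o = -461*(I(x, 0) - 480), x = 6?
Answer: 96163/23511 ≈ 4.0901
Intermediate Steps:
o = 211599 (o = -461*(21 - 480) = -461*(-459) = 211599)
865467/o = 865467/211599 = 865467*(1/211599) = 96163/23511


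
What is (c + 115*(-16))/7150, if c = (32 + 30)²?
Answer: 1002/3575 ≈ 0.28028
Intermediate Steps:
c = 3844 (c = 62² = 3844)
(c + 115*(-16))/7150 = (3844 + 115*(-16))/7150 = (3844 - 1840)*(1/7150) = 2004*(1/7150) = 1002/3575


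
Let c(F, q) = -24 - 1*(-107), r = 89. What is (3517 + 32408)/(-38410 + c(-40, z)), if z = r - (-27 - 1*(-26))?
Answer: -35925/38327 ≈ -0.93733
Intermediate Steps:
z = 90 (z = 89 - (-27 - 1*(-26)) = 89 - (-27 + 26) = 89 - 1*(-1) = 89 + 1 = 90)
c(F, q) = 83 (c(F, q) = -24 + 107 = 83)
(3517 + 32408)/(-38410 + c(-40, z)) = (3517 + 32408)/(-38410 + 83) = 35925/(-38327) = 35925*(-1/38327) = -35925/38327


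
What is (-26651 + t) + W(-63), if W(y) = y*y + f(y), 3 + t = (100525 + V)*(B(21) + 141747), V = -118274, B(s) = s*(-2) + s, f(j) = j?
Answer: -2515517522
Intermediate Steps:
B(s) = -s (B(s) = -2*s + s = -s)
t = -2515494777 (t = -3 + (100525 - 118274)*(-1*21 + 141747) = -3 - 17749*(-21 + 141747) = -3 - 17749*141726 = -3 - 2515494774 = -2515494777)
W(y) = y + y² (W(y) = y*y + y = y² + y = y + y²)
(-26651 + t) + W(-63) = (-26651 - 2515494777) - 63*(1 - 63) = -2515521428 - 63*(-62) = -2515521428 + 3906 = -2515517522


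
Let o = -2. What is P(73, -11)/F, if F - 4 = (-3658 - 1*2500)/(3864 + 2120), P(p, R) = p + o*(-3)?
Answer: 236368/8889 ≈ 26.591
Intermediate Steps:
P(p, R) = 6 + p (P(p, R) = p - 2*(-3) = p + 6 = 6 + p)
F = 8889/2992 (F = 4 + (-3658 - 1*2500)/(3864 + 2120) = 4 + (-3658 - 2500)/5984 = 4 - 6158*1/5984 = 4 - 3079/2992 = 8889/2992 ≈ 2.9709)
P(73, -11)/F = (6 + 73)/(8889/2992) = 79*(2992/8889) = 236368/8889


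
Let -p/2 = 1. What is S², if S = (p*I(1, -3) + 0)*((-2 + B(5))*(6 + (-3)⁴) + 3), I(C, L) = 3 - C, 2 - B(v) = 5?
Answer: 2985984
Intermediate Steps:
p = -2 (p = -2*1 = -2)
B(v) = -3 (B(v) = 2 - 1*5 = 2 - 5 = -3)
S = 1728 (S = (-2*(3 - 1*1) + 0)*((-2 - 3)*(6 + (-3)⁴) + 3) = (-2*(3 - 1) + 0)*(-5*(6 + 81) + 3) = (-2*2 + 0)*(-5*87 + 3) = (-4 + 0)*(-435 + 3) = -4*(-432) = 1728)
S² = 1728² = 2985984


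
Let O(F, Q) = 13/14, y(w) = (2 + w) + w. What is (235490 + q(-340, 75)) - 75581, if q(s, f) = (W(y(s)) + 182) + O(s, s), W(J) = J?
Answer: 2231795/14 ≈ 1.5941e+5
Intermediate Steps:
y(w) = 2 + 2*w
O(F, Q) = 13/14 (O(F, Q) = 13*(1/14) = 13/14)
q(s, f) = 2589/14 + 2*s (q(s, f) = ((2 + 2*s) + 182) + 13/14 = (184 + 2*s) + 13/14 = 2589/14 + 2*s)
(235490 + q(-340, 75)) - 75581 = (235490 + (2589/14 + 2*(-340))) - 75581 = (235490 + (2589/14 - 680)) - 75581 = (235490 - 6931/14) - 75581 = 3289929/14 - 75581 = 2231795/14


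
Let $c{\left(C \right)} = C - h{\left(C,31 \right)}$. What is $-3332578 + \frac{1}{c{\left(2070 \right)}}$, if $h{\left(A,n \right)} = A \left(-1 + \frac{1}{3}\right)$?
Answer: $- \frac{11497394099}{3450} \approx -3.3326 \cdot 10^{6}$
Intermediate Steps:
$h{\left(A,n \right)} = - \frac{2 A}{3}$ ($h{\left(A,n \right)} = A \left(-1 + \frac{1}{3}\right) = A \left(- \frac{2}{3}\right) = - \frac{2 A}{3}$)
$c{\left(C \right)} = \frac{5 C}{3}$ ($c{\left(C \right)} = C - - \frac{2 C}{3} = C + \frac{2 C}{3} = \frac{5 C}{3}$)
$-3332578 + \frac{1}{c{\left(2070 \right)}} = -3332578 + \frac{1}{\frac{5}{3} \cdot 2070} = -3332578 + \frac{1}{3450} = - \frac{11497394099}{3450}$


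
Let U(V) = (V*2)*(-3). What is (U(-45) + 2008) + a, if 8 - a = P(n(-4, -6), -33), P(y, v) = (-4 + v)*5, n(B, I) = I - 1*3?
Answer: 2471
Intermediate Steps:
n(B, I) = -3 + I (n(B, I) = I - 3 = -3 + I)
U(V) = -6*V (U(V) = (2*V)*(-3) = -6*V)
P(y, v) = -20 + 5*v
a = 193 (a = 8 - (-20 + 5*(-33)) = 8 - (-20 - 165) = 8 - 1*(-185) = 8 + 185 = 193)
(U(-45) + 2008) + a = (-6*(-45) + 2008) + 193 = (270 + 2008) + 193 = 2278 + 193 = 2471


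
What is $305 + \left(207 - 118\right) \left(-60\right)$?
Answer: $-5035$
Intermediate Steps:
$305 + \left(207 - 118\right) \left(-60\right) = 305 + 89 \left(-60\right) = 305 - 5340 = -5035$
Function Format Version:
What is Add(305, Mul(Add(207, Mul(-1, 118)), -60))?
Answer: -5035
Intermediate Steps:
Add(305, Mul(Add(207, Mul(-1, 118)), -60)) = Add(305, Mul(Add(207, -118), -60)) = Add(305, Mul(89, -60)) = Add(305, -5340) = -5035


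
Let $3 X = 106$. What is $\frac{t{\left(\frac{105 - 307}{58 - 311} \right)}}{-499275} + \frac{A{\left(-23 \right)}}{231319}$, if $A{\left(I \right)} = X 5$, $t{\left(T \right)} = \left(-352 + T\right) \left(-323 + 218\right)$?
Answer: $- \frac{1849189616}{25298202435} \approx -0.073096$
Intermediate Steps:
$X = \frac{106}{3}$ ($X = \frac{1}{3} \cdot 106 = \frac{106}{3} \approx 35.333$)
$t{\left(T \right)} = 36960 - 105 T$ ($t{\left(T \right)} = \left(-352 + T\right) \left(-105\right) = 36960 - 105 T$)
$A{\left(I \right)} = \frac{530}{3}$ ($A{\left(I \right)} = \frac{106}{3} \cdot 5 = \frac{530}{3}$)
$\frac{t{\left(\frac{105 - 307}{58 - 311} \right)}}{-499275} + \frac{A{\left(-23 \right)}}{231319} = \frac{36960 - 105 \frac{105 - 307}{58 - 311}}{-499275} + \frac{530}{3 \cdot 231319} = \left(36960 - 105 \left(- \frac{202}{-253}\right)\right) \left(- \frac{1}{499275}\right) + \frac{530}{3} \cdot \frac{1}{231319} = \left(36960 - 105 \left(\left(-202\right) \left(- \frac{1}{253}\right)\right)\right) \left(- \frac{1}{499275}\right) + \frac{530}{693957} = \left(36960 - \frac{21210}{253}\right) \left(- \frac{1}{499275}\right) + \frac{530}{693957} = \frac{9329670}{253} \left(- \frac{1}{499275}\right) + \frac{530}{693957} = - \frac{29618}{401005} + \frac{530}{693957} = - \frac{1849189616}{25298202435}$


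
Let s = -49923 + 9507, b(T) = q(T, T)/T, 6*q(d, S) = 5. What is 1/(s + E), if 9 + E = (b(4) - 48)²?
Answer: -576/21969191 ≈ -2.6219e-5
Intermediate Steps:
q(d, S) = ⅚ (q(d, S) = (⅙)*5 = ⅚)
b(T) = 5/(6*T)
s = -40416
E = 1310425/576 (E = -9 + ((⅚)/4 - 48)² = -9 + ((⅚)*(¼) - 48)² = -9 + (5/24 - 48)² = -9 + (-1147/24)² = -9 + 1315609/576 = 1310425/576 ≈ 2275.0)
1/(s + E) = 1/(-40416 + 1310425/576) = 1/(-21969191/576) = -576/21969191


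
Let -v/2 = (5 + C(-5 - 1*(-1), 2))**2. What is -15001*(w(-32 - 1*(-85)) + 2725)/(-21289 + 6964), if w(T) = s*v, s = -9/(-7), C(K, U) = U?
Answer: 38987599/14325 ≈ 2721.6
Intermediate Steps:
s = 9/7 (s = -9*(-1/7) = 9/7 ≈ 1.2857)
v = -98 (v = -2*(5 + 2)**2 = -2*7**2 = -2*49 = -98)
w(T) = -126 (w(T) = (9/7)*(-98) = -126)
-15001*(w(-32 - 1*(-85)) + 2725)/(-21289 + 6964) = -15001*(-126 + 2725)/(-21289 + 6964) = -15001/((-14325/2599)) = -15001/((-14325*1/2599)) = -15001/(-14325/2599) = -15001*(-2599/14325) = 38987599/14325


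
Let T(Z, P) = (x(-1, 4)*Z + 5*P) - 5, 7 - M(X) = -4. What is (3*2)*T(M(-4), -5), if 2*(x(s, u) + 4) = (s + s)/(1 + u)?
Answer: -2286/5 ≈ -457.20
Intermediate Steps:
x(s, u) = -4 + s/(1 + u) (x(s, u) = -4 + ((s + s)/(1 + u))/2 = -4 + ((2*s)/(1 + u))/2 = -4 + (2*s/(1 + u))/2 = -4 + s/(1 + u))
M(X) = 11 (M(X) = 7 - 1*(-4) = 7 + 4 = 11)
T(Z, P) = -5 + 5*P - 21*Z/5 (T(Z, P) = (((-4 - 1 - 4*4)/(1 + 4))*Z + 5*P) - 5 = (((-4 - 1 - 16)/5)*Z + 5*P) - 5 = (((⅕)*(-21))*Z + 5*P) - 5 = (-21*Z/5 + 5*P) - 5 = (5*P - 21*Z/5) - 5 = -5 + 5*P - 21*Z/5)
(3*2)*T(M(-4), -5) = (3*2)*(-5 + 5*(-5) - 21/5*11) = 6*(-5 - 25 - 231/5) = 6*(-381/5) = -2286/5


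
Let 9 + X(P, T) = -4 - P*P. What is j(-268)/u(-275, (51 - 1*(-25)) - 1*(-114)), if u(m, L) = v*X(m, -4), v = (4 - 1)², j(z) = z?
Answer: 134/340371 ≈ 0.00039369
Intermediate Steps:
X(P, T) = -13 - P² (X(P, T) = -9 + (-4 - P*P) = -9 + (-4 - P²) = -13 - P²)
v = 9 (v = 3² = 9)
u(m, L) = -117 - 9*m² (u(m, L) = 9*(-13 - m²) = -117 - 9*m²)
j(-268)/u(-275, (51 - 1*(-25)) - 1*(-114)) = -268/(-117 - 9*(-275)²) = -268/(-117 - 9*75625) = -268/(-117 - 680625) = -268/(-680742) = -268*(-1/680742) = 134/340371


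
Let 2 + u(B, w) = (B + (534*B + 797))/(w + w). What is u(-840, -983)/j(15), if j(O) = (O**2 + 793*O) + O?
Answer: 444671/23857410 ≈ 0.018639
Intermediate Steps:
u(B, w) = -2 + (797 + 535*B)/(2*w) (u(B, w) = -2 + (B + (534*B + 797))/(w + w) = -2 + (B + (797 + 534*B))/((2*w)) = -2 + (797 + 535*B)*(1/(2*w)) = -2 + (797 + 535*B)/(2*w))
j(O) = O**2 + 794*O
u(-840, -983)/j(15) = ((1/2)*(797 - 4*(-983) + 535*(-840))/(-983))/((15*(794 + 15))) = ((1/2)*(-1/983)*(797 + 3932 - 449400))/((15*809)) = ((1/2)*(-1/983)*(-444671))/12135 = (444671/1966)*(1/12135) = 444671/23857410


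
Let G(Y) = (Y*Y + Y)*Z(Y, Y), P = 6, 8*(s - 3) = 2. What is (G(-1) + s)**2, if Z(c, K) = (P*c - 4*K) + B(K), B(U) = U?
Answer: 169/16 ≈ 10.563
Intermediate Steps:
s = 13/4 (s = 3 + (1/8)*2 = 3 + 1/4 = 13/4 ≈ 3.2500)
Z(c, K) = -3*K + 6*c (Z(c, K) = (6*c - 4*K) + K = (-4*K + 6*c) + K = -3*K + 6*c)
G(Y) = 3*Y*(Y + Y**2) (G(Y) = (Y*Y + Y)*(-3*Y + 6*Y) = (Y**2 + Y)*(3*Y) = (Y + Y**2)*(3*Y) = 3*Y*(Y + Y**2))
(G(-1) + s)**2 = (3*(-1)**2*(1 - 1) + 13/4)**2 = (3*1*0 + 13/4)**2 = (0 + 13/4)**2 = (13/4)**2 = 169/16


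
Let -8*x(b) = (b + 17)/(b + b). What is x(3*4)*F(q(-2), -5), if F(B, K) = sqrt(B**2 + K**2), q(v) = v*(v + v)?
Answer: -29*sqrt(89)/192 ≈ -1.4249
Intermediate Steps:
x(b) = -(17 + b)/(16*b) (x(b) = -(b + 17)/(8*(b + b)) = -(17 + b)/(8*(2*b)) = -(17 + b)*1/(2*b)/8 = -(17 + b)/(16*b))
q(v) = 2*v**2 (q(v) = v*(2*v) = 2*v**2)
x(3*4)*F(q(-2), -5) = ((-17 - 3*4)/(16*((3*4))))*sqrt((2*(-2)**2)**2 + (-5)**2) = ((1/16)*(-17 - 1*12)/12)*sqrt((2*4)**2 + 25) = ((1/16)*(1/12)*(-17 - 12))*sqrt(8**2 + 25) = ((1/16)*(1/12)*(-29))*sqrt(64 + 25) = -29*sqrt(89)/192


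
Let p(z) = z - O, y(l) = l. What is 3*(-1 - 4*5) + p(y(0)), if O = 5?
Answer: -68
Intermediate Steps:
p(z) = -5 + z (p(z) = z - 1*5 = z - 5 = -5 + z)
3*(-1 - 4*5) + p(y(0)) = 3*(-1 - 4*5) + (-5 + 0) = 3*(-1 - 4*5) - 5 = 3*(-1 - 20) - 5 = 3*(-21) - 5 = -63 - 5 = -68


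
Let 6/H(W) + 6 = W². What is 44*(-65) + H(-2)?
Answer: -2863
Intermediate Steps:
H(W) = 6/(-6 + W²)
44*(-65) + H(-2) = 44*(-65) + 6/(-6 + (-2)²) = -2860 + 6/(-6 + 4) = -2860 + 6/(-2) = -2860 + 6*(-½) = -2860 - 3 = -2863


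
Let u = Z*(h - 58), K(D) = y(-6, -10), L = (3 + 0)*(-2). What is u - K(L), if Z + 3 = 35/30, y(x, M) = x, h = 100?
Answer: -71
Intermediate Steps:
Z = -11/6 (Z = -3 + 35/30 = -3 + 35*(1/30) = -3 + 7/6 = -11/6 ≈ -1.8333)
L = -6 (L = 3*(-2) = -6)
K(D) = -6
u = -77 (u = -11*(100 - 58)/6 = -11/6*42 = -77)
u - K(L) = -77 - 1*(-6) = -77 + 6 = -71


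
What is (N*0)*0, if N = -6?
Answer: 0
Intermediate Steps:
(N*0)*0 = -6*0*0 = 0*0 = 0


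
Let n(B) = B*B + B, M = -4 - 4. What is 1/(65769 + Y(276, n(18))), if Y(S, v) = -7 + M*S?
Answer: 1/63554 ≈ 1.5735e-5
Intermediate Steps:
M = -8
n(B) = B + B² (n(B) = B² + B = B + B²)
Y(S, v) = -7 - 8*S
1/(65769 + Y(276, n(18))) = 1/(65769 + (-7 - 8*276)) = 1/(65769 + (-7 - 2208)) = 1/(65769 - 2215) = 1/63554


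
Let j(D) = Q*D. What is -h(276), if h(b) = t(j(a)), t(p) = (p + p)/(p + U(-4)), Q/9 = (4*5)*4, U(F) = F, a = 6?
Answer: -2160/1079 ≈ -2.0019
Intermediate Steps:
Q = 720 (Q = 9*((4*5)*4) = 9*(20*4) = 9*80 = 720)
j(D) = 720*D
t(p) = 2*p/(-4 + p) (t(p) = (p + p)/(p - 4) = (2*p)/(-4 + p) = 2*p/(-4 + p))
h(b) = 2160/1079 (h(b) = 2*(720*6)/(-4 + 720*6) = 2*4320/(-4 + 4320) = 2*4320/4316 = 2*4320*(1/4316) = 2160/1079)
-h(276) = -1*2160/1079 = -2160/1079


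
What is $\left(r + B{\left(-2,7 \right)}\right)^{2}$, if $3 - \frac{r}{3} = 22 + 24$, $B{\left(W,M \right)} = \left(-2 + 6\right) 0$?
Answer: $16641$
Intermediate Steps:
$B{\left(W,M \right)} = 0$ ($B{\left(W,M \right)} = 4 \cdot 0 = 0$)
$r = -129$ ($r = 9 - 3 \left(22 + 24\right) = 9 - 138 = -129$)
$\left(r + B{\left(-2,7 \right)}\right)^{2} = \left(-129 + 0\right)^{2} = \left(-129\right)^{2} = 16641$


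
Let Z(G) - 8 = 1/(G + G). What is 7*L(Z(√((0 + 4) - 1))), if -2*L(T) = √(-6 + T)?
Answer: -7*√(72 + 6*√3)/12 ≈ -5.2949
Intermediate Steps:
Z(G) = 8 + 1/(2*G) (Z(G) = 8 + 1/(G + G) = 8 + 1/(2*G))
L(T) = -√(-6 + T)/2
7*L(Z(√((0 + 4) - 1))) = 7*(-√(-6 + (8 + 1/(2*(√((0 + 4) - 1)))))/2) = 7*(-√(-6 + (8 + 1/(2*(√(4 - 1)))))/2) = 7*(-√(-6 + (8 + 1/(2*(√3))))/2) = 7*(-√(-6 + (8 + (√3/3)/2))/2) = 7*(-√(-6 + (8 + √3/6))/2) = 7*(-√(2 + √3/6)/2) = -7*√(2 + √3/6)/2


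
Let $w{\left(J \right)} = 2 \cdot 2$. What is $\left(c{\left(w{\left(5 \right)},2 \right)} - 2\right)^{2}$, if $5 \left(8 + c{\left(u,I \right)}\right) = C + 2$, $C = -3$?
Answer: $\frac{2601}{25} \approx 104.04$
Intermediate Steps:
$w{\left(J \right)} = 4$
$c{\left(u,I \right)} = - \frac{41}{5}$ ($c{\left(u,I \right)} = -8 + \frac{-3 + 2}{5} = -8 + \frac{1}{5} \left(-1\right) = -8 - \frac{1}{5} = - \frac{41}{5}$)
$\left(c{\left(w{\left(5 \right)},2 \right)} - 2\right)^{2} = \left(- \frac{41}{5} - 2\right)^{2} = \left(- \frac{51}{5}\right)^{2} = \frac{2601}{25}$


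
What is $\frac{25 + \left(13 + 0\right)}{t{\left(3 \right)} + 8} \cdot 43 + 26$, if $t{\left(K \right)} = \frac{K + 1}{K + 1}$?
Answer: $\frac{1868}{9} \approx 207.56$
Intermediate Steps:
$t{\left(K \right)} = 1$ ($t{\left(K \right)} = \frac{1 + K}{1 + K} = 1$)
$\frac{25 + \left(13 + 0\right)}{t{\left(3 \right)} + 8} \cdot 43 + 26 = \frac{25 + \left(13 + 0\right)}{1 + 8} \cdot 43 + 26 = \frac{25 + 13}{9} \cdot 43 + 26 = 38 \cdot \frac{1}{9} \cdot 43 + 26 = \frac{38}{9} \cdot 43 + 26 = \frac{1634}{9} + 26 = \frac{1868}{9}$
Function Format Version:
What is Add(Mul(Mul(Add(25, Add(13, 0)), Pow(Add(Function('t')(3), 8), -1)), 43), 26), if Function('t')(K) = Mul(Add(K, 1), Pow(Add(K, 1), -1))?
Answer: Rational(1868, 9) ≈ 207.56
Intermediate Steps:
Function('t')(K) = 1 (Function('t')(K) = Mul(Add(1, K), Pow(Add(1, K), -1)) = 1)
Add(Mul(Mul(Add(25, Add(13, 0)), Pow(Add(Function('t')(3), 8), -1)), 43), 26) = Add(Mul(Mul(Add(25, Add(13, 0)), Pow(Add(1, 8), -1)), 43), 26) = Add(Mul(Mul(Add(25, 13), Pow(9, -1)), 43), 26) = Add(Mul(Mul(38, Rational(1, 9)), 43), 26) = Add(Mul(Rational(38, 9), 43), 26) = Add(Rational(1634, 9), 26) = Rational(1868, 9)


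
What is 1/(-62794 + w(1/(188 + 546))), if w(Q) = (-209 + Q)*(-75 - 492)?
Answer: 734/40889839 ≈ 1.7951e-5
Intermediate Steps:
w(Q) = 118503 - 567*Q (w(Q) = (-209 + Q)*(-567) = 118503 - 567*Q)
1/(-62794 + w(1/(188 + 546))) = 1/(-62794 + (118503 - 567/(188 + 546))) = 1/(-62794 + (118503 - 567/734)) = 1/(-62794 + 86980635/734) = 1/(40889839/734) = 734/40889839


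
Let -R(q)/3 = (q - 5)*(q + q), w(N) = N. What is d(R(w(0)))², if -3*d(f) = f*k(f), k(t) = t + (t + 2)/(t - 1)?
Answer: 0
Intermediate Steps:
R(q) = -6*q*(-5 + q) (R(q) = -3*(q - 5)*(q + q) = -3*(-5 + q)*2*q = -6*q*(-5 + q))
k(t) = t + (2 + t)/(-1 + t)
d(f) = -f*(2 + f²)/(3*(-1 + f)) (d(f) = -f*(2 + f²)/(-1 + f)/3 = -f*(2 + f²)/(3*(-1 + f)))
d(R(w(0)))² = (-6*0*(5 - 1*0)*(2 + (6*0*(5 - 1*0))²)/(-3 + 3*(6*0*(5 - 1*0))))² = (-6*0*(5 + 0)*(2 + (6*0*(5 + 0))²)/(-3 + 3*(6*0*(5 + 0))))² = (-6*0*5*(2 + (6*0*5)²)/(-3 + 3*(6*0*5)))² = (-1*0*(2 + 0²)/(-3 + 3*0))² = (-1*0*(2 + 0)/(-3 + 0))² = (-1*0*2/(-3))² = (-1*0*(-⅓)*2)² = 0² = 0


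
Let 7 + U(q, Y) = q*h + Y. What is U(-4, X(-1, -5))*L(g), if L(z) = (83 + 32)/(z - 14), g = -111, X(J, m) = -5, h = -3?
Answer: 0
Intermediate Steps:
U(q, Y) = -7 + Y - 3*q (U(q, Y) = -7 + (q*(-3) + Y) = -7 + (-3*q + Y) = -7 + (Y - 3*q) = -7 + Y - 3*q)
L(z) = 115/(-14 + z)
U(-4, X(-1, -5))*L(g) = (-7 - 5 - 3*(-4))*(115/(-14 - 111)) = (-7 - 5 + 12)*(115/(-125)) = 0*(115*(-1/125)) = 0*(-23/25) = 0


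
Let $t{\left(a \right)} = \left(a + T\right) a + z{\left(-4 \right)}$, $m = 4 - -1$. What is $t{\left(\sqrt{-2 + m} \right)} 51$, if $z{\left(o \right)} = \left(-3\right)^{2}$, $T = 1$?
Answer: $612 + 51 \sqrt{3} \approx 700.33$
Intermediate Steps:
$z{\left(o \right)} = 9$
$m = 5$ ($m = 4 + 1 = 5$)
$t{\left(a \right)} = 9 + a \left(1 + a\right)$ ($t{\left(a \right)} = \left(a + 1\right) a + 9 = \left(1 + a\right) a + 9 = a \left(1 + a\right) + 9 = 9 + a \left(1 + a\right)$)
$t{\left(\sqrt{-2 + m} \right)} 51 = \left(9 + \sqrt{-2 + 5} + \left(\sqrt{-2 + 5}\right)^{2}\right) 51 = \left(9 + \sqrt{3} + \left(\sqrt{3}\right)^{2}\right) 51 = \left(9 + \sqrt{3} + 3\right) 51 = \left(12 + \sqrt{3}\right) 51 = 612 + 51 \sqrt{3}$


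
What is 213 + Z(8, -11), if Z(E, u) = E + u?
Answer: 210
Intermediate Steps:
213 + Z(8, -11) = 213 + (8 - 11) = 213 - 3 = 210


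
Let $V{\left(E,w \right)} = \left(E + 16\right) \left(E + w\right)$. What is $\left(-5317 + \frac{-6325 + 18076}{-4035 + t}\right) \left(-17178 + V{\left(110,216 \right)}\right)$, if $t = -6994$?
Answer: $- \frac{1401688055712}{11029} \approx -1.2709 \cdot 10^{8}$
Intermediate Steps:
$V{\left(E,w \right)} = \left(16 + E\right) \left(E + w\right)$
$\left(-5317 + \frac{-6325 + 18076}{-4035 + t}\right) \left(-17178 + V{\left(110,216 \right)}\right) = \left(-5317 + \frac{-6325 + 18076}{-4035 - 6994}\right) \left(-17178 + \left(110^{2} + 16 \cdot 110 + 16 \cdot 216 + 110 \cdot 216\right)\right) = \left(-5317 + \frac{11751}{-11029}\right) \left(-17178 + \left(12100 + 1760 + 3456 + 23760\right)\right) = \left(-5317 + 11751 \left(- \frac{1}{11029}\right)\right) \left(-17178 + 41076\right) = \left(-5317 - \frac{11751}{11029}\right) 23898 = \left(- \frac{58652944}{11029}\right) 23898 = - \frac{1401688055712}{11029}$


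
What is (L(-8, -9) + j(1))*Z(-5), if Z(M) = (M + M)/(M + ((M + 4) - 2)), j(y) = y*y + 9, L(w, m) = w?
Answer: 5/2 ≈ 2.5000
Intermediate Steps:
j(y) = 9 + y**2 (j(y) = y**2 + 9 = 9 + y**2)
Z(M) = 2*M/(2 + 2*M) (Z(M) = (2*M)/(M + ((4 + M) - 2)) = (2*M)/(M + (2 + M)) = (2*M)/(2 + 2*M) = 2*M/(2 + 2*M))
(L(-8, -9) + j(1))*Z(-5) = (-8 + (9 + 1**2))*(-5/(1 - 5)) = (-8 + (9 + 1))*(-5/(-4)) = (-8 + 10)*(-5*(-1/4)) = 2*(5/4) = 5/2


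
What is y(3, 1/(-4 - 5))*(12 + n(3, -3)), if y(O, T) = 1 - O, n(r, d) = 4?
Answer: -32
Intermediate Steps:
y(3, 1/(-4 - 5))*(12 + n(3, -3)) = (1 - 1*3)*(12 + 4) = (1 - 3)*16 = -2*16 = -32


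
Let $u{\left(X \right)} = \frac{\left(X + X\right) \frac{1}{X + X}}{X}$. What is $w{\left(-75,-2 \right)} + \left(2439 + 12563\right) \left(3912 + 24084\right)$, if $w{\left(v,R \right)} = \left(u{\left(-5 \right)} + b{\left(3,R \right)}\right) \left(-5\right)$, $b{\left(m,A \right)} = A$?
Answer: $419996003$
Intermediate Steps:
$u{\left(X \right)} = \frac{1}{X}$ ($u{\left(X \right)} = \frac{2 X \frac{1}{2 X}}{X} = 1 \frac{1}{X} = \frac{1}{X}$)
$w{\left(v,R \right)} = 1 - 5 R$ ($w{\left(v,R \right)} = \left(\frac{1}{-5} + R\right) \left(-5\right) = \left(- \frac{1}{5} + R\right) \left(-5\right) = 1 - 5 R$)
$w{\left(-75,-2 \right)} + \left(2439 + 12563\right) \left(3912 + 24084\right) = \left(1 - -10\right) + \left(2439 + 12563\right) \left(3912 + 24084\right) = \left(1 + 10\right) + 15002 \cdot 27996 = 11 + 419995992 = 419996003$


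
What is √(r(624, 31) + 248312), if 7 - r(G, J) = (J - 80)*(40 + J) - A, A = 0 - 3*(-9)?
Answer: 5*√10073 ≈ 501.82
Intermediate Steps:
A = 27 (A = 0 + 27 = 27)
r(G, J) = 34 - (-80 + J)*(40 + J) (r(G, J) = 7 - ((J - 80)*(40 + J) - 1*27) = 7 - ((-80 + J)*(40 + J) - 27) = 7 - (-27 + (-80 + J)*(40 + J)) = 7 + (27 - (-80 + J)*(40 + J)) = 34 - (-80 + J)*(40 + J))
√(r(624, 31) + 248312) = √((3234 - 1*31² + 40*31) + 248312) = √((3234 - 1*961 + 1240) + 248312) = √((3234 - 961 + 1240) + 248312) = √(3513 + 248312) = √251825 = 5*√10073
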